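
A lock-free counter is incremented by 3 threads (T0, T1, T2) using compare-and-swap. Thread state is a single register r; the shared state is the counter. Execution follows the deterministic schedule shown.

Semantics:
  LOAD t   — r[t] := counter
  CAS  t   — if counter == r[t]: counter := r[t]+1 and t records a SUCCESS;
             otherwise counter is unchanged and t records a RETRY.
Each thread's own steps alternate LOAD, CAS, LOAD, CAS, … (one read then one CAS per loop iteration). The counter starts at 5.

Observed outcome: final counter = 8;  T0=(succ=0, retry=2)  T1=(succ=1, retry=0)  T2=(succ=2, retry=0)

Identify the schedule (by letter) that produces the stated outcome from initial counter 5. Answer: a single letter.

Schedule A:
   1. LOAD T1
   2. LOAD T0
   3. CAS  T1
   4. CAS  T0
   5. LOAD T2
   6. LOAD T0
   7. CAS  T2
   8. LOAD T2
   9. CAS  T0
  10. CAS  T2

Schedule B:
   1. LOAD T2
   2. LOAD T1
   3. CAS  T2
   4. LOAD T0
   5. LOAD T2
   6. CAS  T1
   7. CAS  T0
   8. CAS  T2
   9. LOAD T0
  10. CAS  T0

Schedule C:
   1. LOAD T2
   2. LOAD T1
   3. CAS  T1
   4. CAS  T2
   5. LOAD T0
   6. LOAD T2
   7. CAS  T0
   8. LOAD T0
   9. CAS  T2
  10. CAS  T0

Run A:
step 1: T1 LOAD ⇒ load; ctr=5 reg=5
step 2: T0 LOAD ⇒ load; ctr=5 reg=5
step 3: T1 CAS ⇒ ok; ctr=6 reg=5
step 4: T0 CAS ⇒ retry; ctr=6 reg=5
step 5: T2 LOAD ⇒ load; ctr=6 reg=6
step 6: T0 LOAD ⇒ load; ctr=6 reg=6
step 7: T2 CAS ⇒ ok; ctr=7 reg=6
step 8: T2 LOAD ⇒ load; ctr=7 reg=7
step 9: T0 CAS ⇒ retry; ctr=7 reg=6
step 10: T2 CAS ⇒ ok; ctr=8 reg=7

A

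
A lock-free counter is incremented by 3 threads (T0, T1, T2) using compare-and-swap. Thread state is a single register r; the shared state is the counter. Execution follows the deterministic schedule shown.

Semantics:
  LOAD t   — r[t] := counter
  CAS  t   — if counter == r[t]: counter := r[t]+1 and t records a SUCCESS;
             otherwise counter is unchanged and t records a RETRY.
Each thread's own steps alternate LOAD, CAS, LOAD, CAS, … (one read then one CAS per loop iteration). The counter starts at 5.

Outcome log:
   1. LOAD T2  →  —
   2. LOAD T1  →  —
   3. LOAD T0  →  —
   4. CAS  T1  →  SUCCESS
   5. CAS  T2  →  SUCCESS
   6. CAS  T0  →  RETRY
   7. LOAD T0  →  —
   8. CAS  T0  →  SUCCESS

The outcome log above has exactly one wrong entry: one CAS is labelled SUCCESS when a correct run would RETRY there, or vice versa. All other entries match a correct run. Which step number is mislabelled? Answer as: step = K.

Correct run:
[1] T2.load  rd  (counter 5, T2.r 5)
[2] T1.load  rd  (counter 5, T1.r 5)
[3] T0.load  rd  (counter 5, T0.r 5)
[4] T1.cas  hit  (counter 6, T1.r 5)
[5] T2.cas  miss  (counter 6, T2.r 5)
[6] T0.cas  miss  (counter 6, T0.r 5)
[7] T0.load  rd  (counter 6, T0.r 6)
[8] T0.cas  hit  (counter 7, T0.r 6)
Flip is step 5.

step = 5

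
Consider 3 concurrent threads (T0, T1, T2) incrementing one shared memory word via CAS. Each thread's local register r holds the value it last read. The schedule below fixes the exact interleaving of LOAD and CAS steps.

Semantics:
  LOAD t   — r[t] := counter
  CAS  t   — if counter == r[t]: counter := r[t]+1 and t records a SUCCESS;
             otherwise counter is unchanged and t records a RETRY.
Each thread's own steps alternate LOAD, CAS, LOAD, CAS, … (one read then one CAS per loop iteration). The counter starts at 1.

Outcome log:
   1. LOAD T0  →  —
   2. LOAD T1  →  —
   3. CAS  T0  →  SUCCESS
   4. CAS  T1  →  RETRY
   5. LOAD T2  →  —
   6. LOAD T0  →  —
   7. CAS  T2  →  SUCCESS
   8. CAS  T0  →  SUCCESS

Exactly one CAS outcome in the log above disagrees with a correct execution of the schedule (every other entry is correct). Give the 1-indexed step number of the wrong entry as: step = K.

step = 8

Reference trace:
1. LOAD T0 → mem=1 r[T0]=1 [LOAD]
2. LOAD T1 → mem=1 r[T1]=1 [LOAD]
3. CAS T0 → mem=2 r[T0]=1 [OK]
4. CAS T1 → mem=2 r[T1]=1 [RETRY]
5. LOAD T2 → mem=2 r[T2]=2 [LOAD]
6. LOAD T0 → mem=2 r[T0]=2 [LOAD]
7. CAS T2 → mem=3 r[T2]=2 [OK]
8. CAS T0 → mem=3 r[T0]=2 [RETRY]
Flip is step 8.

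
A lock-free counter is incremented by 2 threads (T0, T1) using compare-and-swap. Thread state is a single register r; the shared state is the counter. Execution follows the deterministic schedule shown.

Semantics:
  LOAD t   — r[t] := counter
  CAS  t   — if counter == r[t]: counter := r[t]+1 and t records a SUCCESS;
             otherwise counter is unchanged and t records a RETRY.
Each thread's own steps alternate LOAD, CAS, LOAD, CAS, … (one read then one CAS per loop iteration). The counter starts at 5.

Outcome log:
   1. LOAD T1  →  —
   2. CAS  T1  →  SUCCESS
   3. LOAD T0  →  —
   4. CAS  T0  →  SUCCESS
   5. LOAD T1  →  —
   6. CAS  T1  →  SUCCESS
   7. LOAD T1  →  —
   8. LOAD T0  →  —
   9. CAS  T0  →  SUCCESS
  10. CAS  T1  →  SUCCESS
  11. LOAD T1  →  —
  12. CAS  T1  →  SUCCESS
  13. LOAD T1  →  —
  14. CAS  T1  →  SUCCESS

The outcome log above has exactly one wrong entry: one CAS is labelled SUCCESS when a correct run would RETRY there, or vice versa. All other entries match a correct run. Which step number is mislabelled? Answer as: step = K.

step = 10

Correct run:
step 1: T1 LOAD ⇒ load; ctr=5 reg=5
step 2: T1 CAS ⇒ ok; ctr=6 reg=5
step 3: T0 LOAD ⇒ load; ctr=6 reg=6
step 4: T0 CAS ⇒ ok; ctr=7 reg=6
step 5: T1 LOAD ⇒ load; ctr=7 reg=7
step 6: T1 CAS ⇒ ok; ctr=8 reg=7
step 7: T1 LOAD ⇒ load; ctr=8 reg=8
step 8: T0 LOAD ⇒ load; ctr=8 reg=8
step 9: T0 CAS ⇒ ok; ctr=9 reg=8
step 10: T1 CAS ⇒ retry; ctr=9 reg=8
step 11: T1 LOAD ⇒ load; ctr=9 reg=9
step 12: T1 CAS ⇒ ok; ctr=10 reg=9
step 13: T1 LOAD ⇒ load; ctr=10 reg=10
step 14: T1 CAS ⇒ ok; ctr=11 reg=10
Flip is step 10.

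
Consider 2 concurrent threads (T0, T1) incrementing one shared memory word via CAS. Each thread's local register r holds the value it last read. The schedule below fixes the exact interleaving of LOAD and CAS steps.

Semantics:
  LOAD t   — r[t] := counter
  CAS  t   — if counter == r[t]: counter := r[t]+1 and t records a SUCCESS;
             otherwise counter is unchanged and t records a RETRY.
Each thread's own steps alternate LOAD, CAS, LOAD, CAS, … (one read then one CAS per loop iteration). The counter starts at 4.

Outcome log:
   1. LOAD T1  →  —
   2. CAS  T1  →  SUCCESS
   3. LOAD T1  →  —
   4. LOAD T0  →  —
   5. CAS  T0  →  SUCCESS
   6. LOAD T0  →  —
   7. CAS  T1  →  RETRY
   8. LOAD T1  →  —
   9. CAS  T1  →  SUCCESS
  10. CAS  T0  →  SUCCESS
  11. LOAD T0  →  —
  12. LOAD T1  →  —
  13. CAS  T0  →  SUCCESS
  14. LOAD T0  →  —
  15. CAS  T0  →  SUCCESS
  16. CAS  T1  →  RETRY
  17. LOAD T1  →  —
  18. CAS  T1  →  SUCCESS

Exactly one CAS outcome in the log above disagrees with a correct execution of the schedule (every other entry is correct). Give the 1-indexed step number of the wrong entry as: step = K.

step = 10

Correct run:
   1) LOAD T1:  M=4  r_T1=4
   2) CAS  T1:  M=5  r_T1=4 ✓
   3) LOAD T1:  M=5  r_T1=5
   4) LOAD T0:  M=5  r_T0=5
   5) CAS  T0:  M=6  r_T0=5 ✓
   6) LOAD T0:  M=6  r_T0=6
   7) CAS  T1:  M=6  r_T1=5 ✗
   8) LOAD T1:  M=6  r_T1=6
   9) CAS  T1:  M=7  r_T1=6 ✓
  10) CAS  T0:  M=7  r_T0=6 ✗
  11) LOAD T0:  M=7  r_T0=7
  12) LOAD T1:  M=7  r_T1=7
  13) CAS  T0:  M=8  r_T0=7 ✓
  14) LOAD T0:  M=8  r_T0=8
  15) CAS  T0:  M=9  r_T0=8 ✓
  16) CAS  T1:  M=9  r_T1=7 ✗
  17) LOAD T1:  M=9  r_T1=9
  18) CAS  T1:  M=10  r_T1=9 ✓
Flip is step 10.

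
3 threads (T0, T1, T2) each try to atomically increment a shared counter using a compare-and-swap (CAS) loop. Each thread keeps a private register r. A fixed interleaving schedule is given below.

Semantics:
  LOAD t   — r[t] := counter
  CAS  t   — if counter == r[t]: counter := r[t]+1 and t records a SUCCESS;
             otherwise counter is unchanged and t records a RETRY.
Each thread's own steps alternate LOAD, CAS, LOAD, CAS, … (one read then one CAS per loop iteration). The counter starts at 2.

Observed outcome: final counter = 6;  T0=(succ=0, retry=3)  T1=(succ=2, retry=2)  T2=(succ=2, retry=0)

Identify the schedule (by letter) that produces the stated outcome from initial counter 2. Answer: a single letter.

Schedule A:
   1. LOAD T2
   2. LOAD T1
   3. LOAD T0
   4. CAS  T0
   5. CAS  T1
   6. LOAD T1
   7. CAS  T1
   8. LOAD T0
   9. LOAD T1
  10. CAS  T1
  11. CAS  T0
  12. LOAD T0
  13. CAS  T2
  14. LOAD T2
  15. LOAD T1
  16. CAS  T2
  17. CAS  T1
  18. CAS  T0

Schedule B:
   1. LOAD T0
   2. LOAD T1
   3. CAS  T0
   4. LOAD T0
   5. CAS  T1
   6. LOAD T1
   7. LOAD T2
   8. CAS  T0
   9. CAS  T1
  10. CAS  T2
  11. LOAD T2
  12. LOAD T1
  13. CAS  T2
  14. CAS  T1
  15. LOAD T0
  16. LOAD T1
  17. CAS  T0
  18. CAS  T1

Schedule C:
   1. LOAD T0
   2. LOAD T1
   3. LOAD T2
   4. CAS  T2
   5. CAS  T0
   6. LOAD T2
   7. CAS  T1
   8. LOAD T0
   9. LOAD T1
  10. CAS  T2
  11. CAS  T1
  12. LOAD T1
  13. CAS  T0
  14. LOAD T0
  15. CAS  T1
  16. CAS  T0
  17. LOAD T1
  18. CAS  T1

C

Simulating candidate C:
1. LOAD T0 → mem=2 r[T0]=2 [LOAD]
2. LOAD T1 → mem=2 r[T1]=2 [LOAD]
3. LOAD T2 → mem=2 r[T2]=2 [LOAD]
4. CAS T2 → mem=3 r[T2]=2 [OK]
5. CAS T0 → mem=3 r[T0]=2 [RETRY]
6. LOAD T2 → mem=3 r[T2]=3 [LOAD]
7. CAS T1 → mem=3 r[T1]=2 [RETRY]
8. LOAD T0 → mem=3 r[T0]=3 [LOAD]
9. LOAD T1 → mem=3 r[T1]=3 [LOAD]
10. CAS T2 → mem=4 r[T2]=3 [OK]
11. CAS T1 → mem=4 r[T1]=3 [RETRY]
12. LOAD T1 → mem=4 r[T1]=4 [LOAD]
13. CAS T0 → mem=4 r[T0]=3 [RETRY]
14. LOAD T0 → mem=4 r[T0]=4 [LOAD]
15. CAS T1 → mem=5 r[T1]=4 [OK]
16. CAS T0 → mem=5 r[T0]=4 [RETRY]
17. LOAD T1 → mem=5 r[T1]=5 [LOAD]
18. CAS T1 → mem=6 r[T1]=5 [OK]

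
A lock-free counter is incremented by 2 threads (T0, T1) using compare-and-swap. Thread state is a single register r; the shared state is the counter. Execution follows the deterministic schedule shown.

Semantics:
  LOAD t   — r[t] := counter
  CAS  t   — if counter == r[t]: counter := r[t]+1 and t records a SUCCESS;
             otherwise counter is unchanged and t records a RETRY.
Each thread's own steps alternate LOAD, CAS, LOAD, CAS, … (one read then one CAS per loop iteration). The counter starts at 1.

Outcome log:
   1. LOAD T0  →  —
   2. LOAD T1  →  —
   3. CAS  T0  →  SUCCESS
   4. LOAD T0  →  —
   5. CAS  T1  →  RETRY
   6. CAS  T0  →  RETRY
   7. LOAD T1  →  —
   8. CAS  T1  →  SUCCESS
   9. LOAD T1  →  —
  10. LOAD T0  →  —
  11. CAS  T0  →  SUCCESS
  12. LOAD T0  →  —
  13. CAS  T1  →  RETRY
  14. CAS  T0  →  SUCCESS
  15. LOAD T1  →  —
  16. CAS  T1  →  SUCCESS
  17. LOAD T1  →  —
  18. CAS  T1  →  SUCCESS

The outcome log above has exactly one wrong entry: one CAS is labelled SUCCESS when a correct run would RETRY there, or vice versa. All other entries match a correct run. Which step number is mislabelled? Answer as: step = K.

Re-executing:
   1) LOAD T0:  M=1  r_T0=1
   2) LOAD T1:  M=1  r_T1=1
   3) CAS  T0:  M=2  r_T0=1 ✓
   4) LOAD T0:  M=2  r_T0=2
   5) CAS  T1:  M=2  r_T1=1 ✗
   6) CAS  T0:  M=3  r_T0=2 ✓
   7) LOAD T1:  M=3  r_T1=3
   8) CAS  T1:  M=4  r_T1=3 ✓
   9) LOAD T1:  M=4  r_T1=4
  10) LOAD T0:  M=4  r_T0=4
  11) CAS  T0:  M=5  r_T0=4 ✓
  12) LOAD T0:  M=5  r_T0=5
  13) CAS  T1:  M=5  r_T1=4 ✗
  14) CAS  T0:  M=6  r_T0=5 ✓
  15) LOAD T1:  M=6  r_T1=6
  16) CAS  T1:  M=7  r_T1=6 ✓
  17) LOAD T1:  M=7  r_T1=7
  18) CAS  T1:  M=8  r_T1=7 ✓
Mismatch at 6.

step = 6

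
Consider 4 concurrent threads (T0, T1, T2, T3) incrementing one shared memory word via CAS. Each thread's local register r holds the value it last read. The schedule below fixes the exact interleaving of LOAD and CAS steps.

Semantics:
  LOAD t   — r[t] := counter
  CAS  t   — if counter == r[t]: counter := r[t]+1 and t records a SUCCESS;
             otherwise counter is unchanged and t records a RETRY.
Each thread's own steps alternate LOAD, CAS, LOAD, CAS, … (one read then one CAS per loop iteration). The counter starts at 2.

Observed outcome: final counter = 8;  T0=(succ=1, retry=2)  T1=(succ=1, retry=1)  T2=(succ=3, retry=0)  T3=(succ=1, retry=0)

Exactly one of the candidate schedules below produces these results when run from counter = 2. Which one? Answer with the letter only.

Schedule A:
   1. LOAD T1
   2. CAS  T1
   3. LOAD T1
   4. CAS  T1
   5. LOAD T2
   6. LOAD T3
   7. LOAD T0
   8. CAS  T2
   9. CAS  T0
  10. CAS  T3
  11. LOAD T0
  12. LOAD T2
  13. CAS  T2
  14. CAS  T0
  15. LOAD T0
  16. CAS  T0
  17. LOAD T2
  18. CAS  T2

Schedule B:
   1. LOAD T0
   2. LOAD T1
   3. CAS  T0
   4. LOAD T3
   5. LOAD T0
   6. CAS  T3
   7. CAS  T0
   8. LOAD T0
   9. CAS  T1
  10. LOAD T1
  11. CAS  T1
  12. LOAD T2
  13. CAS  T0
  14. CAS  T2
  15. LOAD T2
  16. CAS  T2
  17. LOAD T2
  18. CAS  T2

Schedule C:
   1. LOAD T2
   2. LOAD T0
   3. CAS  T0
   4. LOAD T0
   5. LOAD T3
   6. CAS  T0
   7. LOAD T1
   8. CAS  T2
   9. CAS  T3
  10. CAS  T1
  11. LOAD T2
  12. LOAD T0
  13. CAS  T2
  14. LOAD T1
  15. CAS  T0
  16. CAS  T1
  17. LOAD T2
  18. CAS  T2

B

Tracing schedule B:
step 1: T0 LOAD ⇒ load; ctr=2 reg=2
step 2: T1 LOAD ⇒ load; ctr=2 reg=2
step 3: T0 CAS ⇒ ok; ctr=3 reg=2
step 4: T3 LOAD ⇒ load; ctr=3 reg=3
step 5: T0 LOAD ⇒ load; ctr=3 reg=3
step 6: T3 CAS ⇒ ok; ctr=4 reg=3
step 7: T0 CAS ⇒ retry; ctr=4 reg=3
step 8: T0 LOAD ⇒ load; ctr=4 reg=4
step 9: T1 CAS ⇒ retry; ctr=4 reg=2
step 10: T1 LOAD ⇒ load; ctr=4 reg=4
step 11: T1 CAS ⇒ ok; ctr=5 reg=4
step 12: T2 LOAD ⇒ load; ctr=5 reg=5
step 13: T0 CAS ⇒ retry; ctr=5 reg=4
step 14: T2 CAS ⇒ ok; ctr=6 reg=5
step 15: T2 LOAD ⇒ load; ctr=6 reg=6
step 16: T2 CAS ⇒ ok; ctr=7 reg=6
step 17: T2 LOAD ⇒ load; ctr=7 reg=7
step 18: T2 CAS ⇒ ok; ctr=8 reg=7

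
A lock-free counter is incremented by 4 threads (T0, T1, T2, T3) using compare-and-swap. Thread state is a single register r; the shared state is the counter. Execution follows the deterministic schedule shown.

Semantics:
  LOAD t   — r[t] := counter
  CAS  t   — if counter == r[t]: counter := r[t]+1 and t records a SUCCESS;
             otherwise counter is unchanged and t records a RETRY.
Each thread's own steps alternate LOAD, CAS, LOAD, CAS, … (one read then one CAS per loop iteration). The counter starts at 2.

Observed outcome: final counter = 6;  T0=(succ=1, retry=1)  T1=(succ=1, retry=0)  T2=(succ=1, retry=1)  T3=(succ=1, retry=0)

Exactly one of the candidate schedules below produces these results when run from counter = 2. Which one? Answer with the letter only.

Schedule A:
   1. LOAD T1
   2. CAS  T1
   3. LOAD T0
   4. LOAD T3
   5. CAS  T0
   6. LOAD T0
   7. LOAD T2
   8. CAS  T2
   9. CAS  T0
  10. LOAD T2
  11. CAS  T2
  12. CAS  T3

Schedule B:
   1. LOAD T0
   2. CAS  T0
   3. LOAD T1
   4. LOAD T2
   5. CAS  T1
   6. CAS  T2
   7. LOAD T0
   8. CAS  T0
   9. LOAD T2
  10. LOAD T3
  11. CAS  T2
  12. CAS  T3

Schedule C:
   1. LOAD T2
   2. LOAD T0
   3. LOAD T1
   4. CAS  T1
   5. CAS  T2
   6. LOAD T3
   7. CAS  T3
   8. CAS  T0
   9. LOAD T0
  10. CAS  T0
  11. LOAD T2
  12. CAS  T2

Run C:
[1] T2.load  rd  (counter 2, T2.r 2)
[2] T0.load  rd  (counter 2, T0.r 2)
[3] T1.load  rd  (counter 2, T1.r 2)
[4] T1.cas  hit  (counter 3, T1.r 2)
[5] T2.cas  miss  (counter 3, T2.r 2)
[6] T3.load  rd  (counter 3, T3.r 3)
[7] T3.cas  hit  (counter 4, T3.r 3)
[8] T0.cas  miss  (counter 4, T0.r 2)
[9] T0.load  rd  (counter 4, T0.r 4)
[10] T0.cas  hit  (counter 5, T0.r 4)
[11] T2.load  rd  (counter 5, T2.r 5)
[12] T2.cas  hit  (counter 6, T2.r 5)

C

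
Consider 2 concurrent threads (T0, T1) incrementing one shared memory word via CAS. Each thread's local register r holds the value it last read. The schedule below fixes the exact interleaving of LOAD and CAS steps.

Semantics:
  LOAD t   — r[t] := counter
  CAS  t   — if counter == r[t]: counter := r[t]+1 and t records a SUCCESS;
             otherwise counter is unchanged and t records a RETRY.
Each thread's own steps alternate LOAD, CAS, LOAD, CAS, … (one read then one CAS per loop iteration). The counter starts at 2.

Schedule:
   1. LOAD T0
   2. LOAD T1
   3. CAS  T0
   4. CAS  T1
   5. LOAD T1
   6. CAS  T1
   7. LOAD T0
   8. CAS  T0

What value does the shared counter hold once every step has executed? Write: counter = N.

counter = 5

#1 T0 reads 2
#2 T1 reads 2
#3 T0 CAS(2→3) writes; counter now 3
#4 T1 CAS(2→3) fails; counter now 3
#5 T1 reads 3
#6 T1 CAS(3→4) writes; counter now 4
#7 T0 reads 4
#8 T0 CAS(4→5) writes; counter now 5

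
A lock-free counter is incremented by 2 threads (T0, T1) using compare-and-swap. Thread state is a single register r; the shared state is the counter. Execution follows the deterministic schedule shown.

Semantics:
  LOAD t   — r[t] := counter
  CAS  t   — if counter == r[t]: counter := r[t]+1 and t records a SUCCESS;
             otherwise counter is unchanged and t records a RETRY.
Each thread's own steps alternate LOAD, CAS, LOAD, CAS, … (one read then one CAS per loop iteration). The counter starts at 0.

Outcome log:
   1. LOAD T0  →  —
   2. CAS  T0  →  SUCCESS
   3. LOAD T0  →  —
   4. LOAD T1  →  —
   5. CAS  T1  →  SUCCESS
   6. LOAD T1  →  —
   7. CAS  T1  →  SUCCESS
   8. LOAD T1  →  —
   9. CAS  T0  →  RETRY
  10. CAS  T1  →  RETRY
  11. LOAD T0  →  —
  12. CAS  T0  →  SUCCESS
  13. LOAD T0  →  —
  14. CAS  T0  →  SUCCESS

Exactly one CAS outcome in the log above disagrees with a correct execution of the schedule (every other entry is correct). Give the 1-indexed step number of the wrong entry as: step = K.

step = 10

Re-executing:
#1 T0 reads 0
#2 T0 CAS(0→1) writes; counter now 1
#3 T0 reads 1
#4 T1 reads 1
#5 T1 CAS(1→2) writes; counter now 2
#6 T1 reads 2
#7 T1 CAS(2→3) writes; counter now 3
#8 T1 reads 3
#9 T0 CAS(1→2) fails; counter now 3
#10 T1 CAS(3→4) writes; counter now 4
#11 T0 reads 4
#12 T0 CAS(4→5) writes; counter now 5
#13 T0 reads 5
#14 T0 CAS(5→6) writes; counter now 6
Log disagrees first at step 10.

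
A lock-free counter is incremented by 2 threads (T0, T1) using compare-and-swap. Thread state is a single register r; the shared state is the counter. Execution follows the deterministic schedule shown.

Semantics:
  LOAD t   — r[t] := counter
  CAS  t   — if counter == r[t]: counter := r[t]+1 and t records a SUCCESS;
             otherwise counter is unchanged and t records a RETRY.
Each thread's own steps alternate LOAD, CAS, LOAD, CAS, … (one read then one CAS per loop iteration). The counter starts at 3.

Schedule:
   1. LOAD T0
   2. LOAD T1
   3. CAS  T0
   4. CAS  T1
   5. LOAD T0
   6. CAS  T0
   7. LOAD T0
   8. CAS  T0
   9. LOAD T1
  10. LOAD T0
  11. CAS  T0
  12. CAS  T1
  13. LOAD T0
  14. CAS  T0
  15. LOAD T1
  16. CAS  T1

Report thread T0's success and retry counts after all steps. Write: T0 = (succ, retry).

T0 = (5, 0)

1. LOAD T0 → mem=3 r[T0]=3 [LOAD]
2. LOAD T1 → mem=3 r[T1]=3 [LOAD]
3. CAS T0 → mem=4 r[T0]=3 [OK]
4. CAS T1 → mem=4 r[T1]=3 [RETRY]
5. LOAD T0 → mem=4 r[T0]=4 [LOAD]
6. CAS T0 → mem=5 r[T0]=4 [OK]
7. LOAD T0 → mem=5 r[T0]=5 [LOAD]
8. CAS T0 → mem=6 r[T0]=5 [OK]
9. LOAD T1 → mem=6 r[T1]=6 [LOAD]
10. LOAD T0 → mem=6 r[T0]=6 [LOAD]
11. CAS T0 → mem=7 r[T0]=6 [OK]
12. CAS T1 → mem=7 r[T1]=6 [RETRY]
13. LOAD T0 → mem=7 r[T0]=7 [LOAD]
14. CAS T0 → mem=8 r[T0]=7 [OK]
15. LOAD T1 → mem=8 r[T1]=8 [LOAD]
16. CAS T1 → mem=9 r[T1]=8 [OK]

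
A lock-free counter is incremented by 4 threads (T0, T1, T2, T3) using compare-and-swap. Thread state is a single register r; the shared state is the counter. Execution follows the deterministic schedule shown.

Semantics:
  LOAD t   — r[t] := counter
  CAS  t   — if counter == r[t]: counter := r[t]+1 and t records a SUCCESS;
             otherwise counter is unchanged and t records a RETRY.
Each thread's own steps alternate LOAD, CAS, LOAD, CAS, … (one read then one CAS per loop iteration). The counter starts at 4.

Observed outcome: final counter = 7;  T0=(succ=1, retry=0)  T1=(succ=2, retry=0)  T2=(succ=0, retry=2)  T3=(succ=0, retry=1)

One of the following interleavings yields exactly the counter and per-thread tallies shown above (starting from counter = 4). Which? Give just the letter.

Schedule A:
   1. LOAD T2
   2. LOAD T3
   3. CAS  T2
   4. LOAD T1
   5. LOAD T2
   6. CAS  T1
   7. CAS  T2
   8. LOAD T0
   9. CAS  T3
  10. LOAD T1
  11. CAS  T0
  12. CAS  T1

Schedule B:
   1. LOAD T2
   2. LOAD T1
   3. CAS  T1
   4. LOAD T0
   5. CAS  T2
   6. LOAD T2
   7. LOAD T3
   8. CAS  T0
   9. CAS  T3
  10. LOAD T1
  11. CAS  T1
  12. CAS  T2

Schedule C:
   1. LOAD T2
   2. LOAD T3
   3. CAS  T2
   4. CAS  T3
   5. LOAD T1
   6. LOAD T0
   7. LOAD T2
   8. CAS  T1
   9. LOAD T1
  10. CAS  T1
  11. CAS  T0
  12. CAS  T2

B

Run B:
#1 T2 reads 4
#2 T1 reads 4
#3 T1 CAS(4→5) writes; counter now 5
#4 T0 reads 5
#5 T2 CAS(4→5) fails; counter now 5
#6 T2 reads 5
#7 T3 reads 5
#8 T0 CAS(5→6) writes; counter now 6
#9 T3 CAS(5→6) fails; counter now 6
#10 T1 reads 6
#11 T1 CAS(6→7) writes; counter now 7
#12 T2 CAS(5→6) fails; counter now 7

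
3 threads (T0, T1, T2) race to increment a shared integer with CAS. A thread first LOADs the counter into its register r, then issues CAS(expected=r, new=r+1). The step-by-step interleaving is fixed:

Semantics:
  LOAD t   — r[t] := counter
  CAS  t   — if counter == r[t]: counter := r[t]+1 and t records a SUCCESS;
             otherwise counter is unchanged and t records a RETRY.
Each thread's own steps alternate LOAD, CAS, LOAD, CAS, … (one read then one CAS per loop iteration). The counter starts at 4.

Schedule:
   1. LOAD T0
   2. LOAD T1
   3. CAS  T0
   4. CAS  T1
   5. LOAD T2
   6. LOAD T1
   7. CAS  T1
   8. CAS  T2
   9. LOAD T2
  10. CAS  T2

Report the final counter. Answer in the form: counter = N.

counter = 7

1. LOAD T0 → mem=4 r[T0]=4 [LOAD]
2. LOAD T1 → mem=4 r[T1]=4 [LOAD]
3. CAS T0 → mem=5 r[T0]=4 [OK]
4. CAS T1 → mem=5 r[T1]=4 [RETRY]
5. LOAD T2 → mem=5 r[T2]=5 [LOAD]
6. LOAD T1 → mem=5 r[T1]=5 [LOAD]
7. CAS T1 → mem=6 r[T1]=5 [OK]
8. CAS T2 → mem=6 r[T2]=5 [RETRY]
9. LOAD T2 → mem=6 r[T2]=6 [LOAD]
10. CAS T2 → mem=7 r[T2]=6 [OK]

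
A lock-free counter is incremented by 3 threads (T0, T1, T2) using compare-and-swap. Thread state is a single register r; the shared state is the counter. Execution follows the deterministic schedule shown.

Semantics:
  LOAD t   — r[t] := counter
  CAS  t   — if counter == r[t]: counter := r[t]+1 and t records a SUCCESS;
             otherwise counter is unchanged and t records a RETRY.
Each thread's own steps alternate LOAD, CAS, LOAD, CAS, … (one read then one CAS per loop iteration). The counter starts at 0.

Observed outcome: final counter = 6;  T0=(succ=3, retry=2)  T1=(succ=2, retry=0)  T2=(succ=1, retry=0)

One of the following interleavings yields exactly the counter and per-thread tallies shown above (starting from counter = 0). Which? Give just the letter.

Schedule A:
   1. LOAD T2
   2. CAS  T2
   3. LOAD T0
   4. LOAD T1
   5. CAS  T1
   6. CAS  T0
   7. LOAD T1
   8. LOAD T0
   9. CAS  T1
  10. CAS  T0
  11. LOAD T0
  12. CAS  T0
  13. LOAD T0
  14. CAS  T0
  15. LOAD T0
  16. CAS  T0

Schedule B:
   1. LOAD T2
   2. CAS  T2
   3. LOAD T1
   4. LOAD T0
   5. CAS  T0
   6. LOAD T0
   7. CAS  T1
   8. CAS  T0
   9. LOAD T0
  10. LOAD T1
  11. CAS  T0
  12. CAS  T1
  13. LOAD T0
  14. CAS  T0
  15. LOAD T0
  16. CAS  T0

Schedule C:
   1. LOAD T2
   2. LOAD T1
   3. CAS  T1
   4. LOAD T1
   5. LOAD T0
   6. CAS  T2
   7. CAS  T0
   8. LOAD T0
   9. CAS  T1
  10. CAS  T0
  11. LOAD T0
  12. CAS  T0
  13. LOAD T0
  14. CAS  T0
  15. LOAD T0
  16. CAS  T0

A

Simulating candidate A:
[1] T2.load  rd  (counter 0, T2.r 0)
[2] T2.cas  hit  (counter 1, T2.r 0)
[3] T0.load  rd  (counter 1, T0.r 1)
[4] T1.load  rd  (counter 1, T1.r 1)
[5] T1.cas  hit  (counter 2, T1.r 1)
[6] T0.cas  miss  (counter 2, T0.r 1)
[7] T1.load  rd  (counter 2, T1.r 2)
[8] T0.load  rd  (counter 2, T0.r 2)
[9] T1.cas  hit  (counter 3, T1.r 2)
[10] T0.cas  miss  (counter 3, T0.r 2)
[11] T0.load  rd  (counter 3, T0.r 3)
[12] T0.cas  hit  (counter 4, T0.r 3)
[13] T0.load  rd  (counter 4, T0.r 4)
[14] T0.cas  hit  (counter 5, T0.r 4)
[15] T0.load  rd  (counter 5, T0.r 5)
[16] T0.cas  hit  (counter 6, T0.r 5)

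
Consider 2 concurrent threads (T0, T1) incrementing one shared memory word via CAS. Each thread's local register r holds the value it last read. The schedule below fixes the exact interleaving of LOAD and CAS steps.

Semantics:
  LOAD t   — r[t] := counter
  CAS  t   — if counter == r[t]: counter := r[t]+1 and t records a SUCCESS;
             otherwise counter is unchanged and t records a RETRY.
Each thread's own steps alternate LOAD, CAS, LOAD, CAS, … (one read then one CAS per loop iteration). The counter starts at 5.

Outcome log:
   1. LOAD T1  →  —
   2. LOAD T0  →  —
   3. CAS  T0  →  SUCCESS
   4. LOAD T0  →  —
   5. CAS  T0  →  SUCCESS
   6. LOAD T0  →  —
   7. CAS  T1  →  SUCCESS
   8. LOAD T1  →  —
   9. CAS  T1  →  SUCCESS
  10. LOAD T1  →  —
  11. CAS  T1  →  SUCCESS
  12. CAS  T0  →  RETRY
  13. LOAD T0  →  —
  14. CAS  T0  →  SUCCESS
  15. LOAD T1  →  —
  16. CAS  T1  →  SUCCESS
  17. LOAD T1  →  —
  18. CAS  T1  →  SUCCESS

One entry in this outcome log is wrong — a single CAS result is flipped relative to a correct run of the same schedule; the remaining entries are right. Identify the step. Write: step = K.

step = 7

Re-executing:
1. LOAD T1 → mem=5 r[T1]=5 [LOAD]
2. LOAD T0 → mem=5 r[T0]=5 [LOAD]
3. CAS T0 → mem=6 r[T0]=5 [OK]
4. LOAD T0 → mem=6 r[T0]=6 [LOAD]
5. CAS T0 → mem=7 r[T0]=6 [OK]
6. LOAD T0 → mem=7 r[T0]=7 [LOAD]
7. CAS T1 → mem=7 r[T1]=5 [RETRY]
8. LOAD T1 → mem=7 r[T1]=7 [LOAD]
9. CAS T1 → mem=8 r[T1]=7 [OK]
10. LOAD T1 → mem=8 r[T1]=8 [LOAD]
11. CAS T1 → mem=9 r[T1]=8 [OK]
12. CAS T0 → mem=9 r[T0]=7 [RETRY]
13. LOAD T0 → mem=9 r[T0]=9 [LOAD]
14. CAS T0 → mem=10 r[T0]=9 [OK]
15. LOAD T1 → mem=10 r[T1]=10 [LOAD]
16. CAS T1 → mem=11 r[T1]=10 [OK]
17. LOAD T1 → mem=11 r[T1]=11 [LOAD]
18. CAS T1 → mem=12 r[T1]=11 [OK]
Log disagrees first at step 7.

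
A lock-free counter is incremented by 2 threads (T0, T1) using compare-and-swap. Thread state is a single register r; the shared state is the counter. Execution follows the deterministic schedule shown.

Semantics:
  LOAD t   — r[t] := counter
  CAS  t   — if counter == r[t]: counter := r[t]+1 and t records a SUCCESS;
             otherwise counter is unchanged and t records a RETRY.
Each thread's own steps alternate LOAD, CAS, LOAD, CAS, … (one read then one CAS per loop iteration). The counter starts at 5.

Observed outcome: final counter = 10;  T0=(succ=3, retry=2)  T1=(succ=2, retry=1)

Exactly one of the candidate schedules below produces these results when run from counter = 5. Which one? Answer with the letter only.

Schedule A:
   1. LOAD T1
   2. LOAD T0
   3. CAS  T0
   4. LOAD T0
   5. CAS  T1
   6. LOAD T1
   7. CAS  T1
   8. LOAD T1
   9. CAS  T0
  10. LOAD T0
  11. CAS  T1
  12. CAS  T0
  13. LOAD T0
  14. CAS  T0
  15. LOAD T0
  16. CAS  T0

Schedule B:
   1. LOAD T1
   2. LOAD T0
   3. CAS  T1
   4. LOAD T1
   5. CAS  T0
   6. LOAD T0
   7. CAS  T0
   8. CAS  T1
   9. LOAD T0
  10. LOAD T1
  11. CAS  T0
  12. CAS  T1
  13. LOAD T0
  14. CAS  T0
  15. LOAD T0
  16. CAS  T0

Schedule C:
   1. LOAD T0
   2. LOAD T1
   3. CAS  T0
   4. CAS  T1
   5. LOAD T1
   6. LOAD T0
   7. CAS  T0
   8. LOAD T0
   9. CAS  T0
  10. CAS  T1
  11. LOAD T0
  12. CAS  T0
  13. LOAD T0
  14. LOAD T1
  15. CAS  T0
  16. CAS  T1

Run A:
1. LOAD T1 → mem=5 r[T1]=5 [LOAD]
2. LOAD T0 → mem=5 r[T0]=5 [LOAD]
3. CAS T0 → mem=6 r[T0]=5 [OK]
4. LOAD T0 → mem=6 r[T0]=6 [LOAD]
5. CAS T1 → mem=6 r[T1]=5 [RETRY]
6. LOAD T1 → mem=6 r[T1]=6 [LOAD]
7. CAS T1 → mem=7 r[T1]=6 [OK]
8. LOAD T1 → mem=7 r[T1]=7 [LOAD]
9. CAS T0 → mem=7 r[T0]=6 [RETRY]
10. LOAD T0 → mem=7 r[T0]=7 [LOAD]
11. CAS T1 → mem=8 r[T1]=7 [OK]
12. CAS T0 → mem=8 r[T0]=7 [RETRY]
13. LOAD T0 → mem=8 r[T0]=8 [LOAD]
14. CAS T0 → mem=9 r[T0]=8 [OK]
15. LOAD T0 → mem=9 r[T0]=9 [LOAD]
16. CAS T0 → mem=10 r[T0]=9 [OK]

A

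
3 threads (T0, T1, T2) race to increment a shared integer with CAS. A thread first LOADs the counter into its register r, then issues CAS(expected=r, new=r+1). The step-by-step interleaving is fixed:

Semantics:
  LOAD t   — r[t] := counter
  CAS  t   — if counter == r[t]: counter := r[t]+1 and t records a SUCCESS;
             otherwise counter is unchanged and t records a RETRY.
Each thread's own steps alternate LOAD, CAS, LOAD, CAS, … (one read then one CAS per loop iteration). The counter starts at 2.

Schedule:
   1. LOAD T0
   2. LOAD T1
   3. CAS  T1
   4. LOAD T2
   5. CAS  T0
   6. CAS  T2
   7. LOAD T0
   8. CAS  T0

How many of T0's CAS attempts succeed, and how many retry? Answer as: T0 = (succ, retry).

#1 T0 reads 2
#2 T1 reads 2
#3 T1 CAS(2→3) writes; counter now 3
#4 T2 reads 3
#5 T0 CAS(2→3) fails; counter now 3
#6 T2 CAS(3→4) writes; counter now 4
#7 T0 reads 4
#8 T0 CAS(4→5) writes; counter now 5

T0 = (1, 1)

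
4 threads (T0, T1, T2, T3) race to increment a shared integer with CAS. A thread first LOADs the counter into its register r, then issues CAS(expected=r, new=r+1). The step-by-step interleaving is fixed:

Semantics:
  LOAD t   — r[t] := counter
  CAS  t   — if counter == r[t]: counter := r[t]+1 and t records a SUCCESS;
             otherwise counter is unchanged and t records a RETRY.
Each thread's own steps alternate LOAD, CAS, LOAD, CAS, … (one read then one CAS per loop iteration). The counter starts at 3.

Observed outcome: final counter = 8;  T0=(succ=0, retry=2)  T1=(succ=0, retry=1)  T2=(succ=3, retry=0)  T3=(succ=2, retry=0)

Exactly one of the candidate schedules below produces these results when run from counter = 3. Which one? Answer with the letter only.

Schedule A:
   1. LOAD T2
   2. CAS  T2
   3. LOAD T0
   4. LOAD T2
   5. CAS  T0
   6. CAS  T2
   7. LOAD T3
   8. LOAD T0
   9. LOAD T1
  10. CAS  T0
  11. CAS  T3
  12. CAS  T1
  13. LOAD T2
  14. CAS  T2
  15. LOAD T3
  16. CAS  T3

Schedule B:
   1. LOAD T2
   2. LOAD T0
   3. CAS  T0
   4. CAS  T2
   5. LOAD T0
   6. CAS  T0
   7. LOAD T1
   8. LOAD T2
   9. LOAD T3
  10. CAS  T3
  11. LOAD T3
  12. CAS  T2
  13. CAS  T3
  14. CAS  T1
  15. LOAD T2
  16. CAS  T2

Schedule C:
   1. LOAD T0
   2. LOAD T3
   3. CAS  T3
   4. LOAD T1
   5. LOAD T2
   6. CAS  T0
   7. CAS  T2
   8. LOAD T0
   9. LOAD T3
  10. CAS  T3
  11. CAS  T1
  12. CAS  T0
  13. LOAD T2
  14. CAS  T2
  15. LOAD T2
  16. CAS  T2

Tracing schedule C:
T0 LOAD — after: cnt=3, r=3 — load
T3 LOAD — after: cnt=3, r=3 — load
T3 CAS — after: cnt=4, r=3 — ok
T1 LOAD — after: cnt=4, r=4 — load
T2 LOAD — after: cnt=4, r=4 — load
T0 CAS — after: cnt=4, r=3 — retry
T2 CAS — after: cnt=5, r=4 — ok
T0 LOAD — after: cnt=5, r=5 — load
T3 LOAD — after: cnt=5, r=5 — load
T3 CAS — after: cnt=6, r=5 — ok
T1 CAS — after: cnt=6, r=4 — retry
T0 CAS — after: cnt=6, r=5 — retry
T2 LOAD — after: cnt=6, r=6 — load
T2 CAS — after: cnt=7, r=6 — ok
T2 LOAD — after: cnt=7, r=7 — load
T2 CAS — after: cnt=8, r=7 — ok

C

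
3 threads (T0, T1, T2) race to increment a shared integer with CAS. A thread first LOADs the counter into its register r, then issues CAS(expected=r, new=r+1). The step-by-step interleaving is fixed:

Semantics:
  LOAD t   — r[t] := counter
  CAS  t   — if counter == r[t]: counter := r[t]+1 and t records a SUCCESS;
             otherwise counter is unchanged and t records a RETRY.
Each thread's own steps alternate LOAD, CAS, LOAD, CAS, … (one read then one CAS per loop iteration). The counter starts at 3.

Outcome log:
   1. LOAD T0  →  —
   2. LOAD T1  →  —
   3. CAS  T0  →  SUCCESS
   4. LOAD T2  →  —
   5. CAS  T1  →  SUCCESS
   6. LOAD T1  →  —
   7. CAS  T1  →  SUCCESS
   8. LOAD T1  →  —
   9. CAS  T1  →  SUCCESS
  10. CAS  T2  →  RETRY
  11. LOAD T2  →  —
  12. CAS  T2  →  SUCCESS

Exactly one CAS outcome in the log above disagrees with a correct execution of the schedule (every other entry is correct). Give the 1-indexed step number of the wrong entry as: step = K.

step = 5

Correct run:
1. LOAD T0 → mem=3 r[T0]=3 [LOAD]
2. LOAD T1 → mem=3 r[T1]=3 [LOAD]
3. CAS T0 → mem=4 r[T0]=3 [OK]
4. LOAD T2 → mem=4 r[T2]=4 [LOAD]
5. CAS T1 → mem=4 r[T1]=3 [RETRY]
6. LOAD T1 → mem=4 r[T1]=4 [LOAD]
7. CAS T1 → mem=5 r[T1]=4 [OK]
8. LOAD T1 → mem=5 r[T1]=5 [LOAD]
9. CAS T1 → mem=6 r[T1]=5 [OK]
10. CAS T2 → mem=6 r[T2]=4 [RETRY]
11. LOAD T2 → mem=6 r[T2]=6 [LOAD]
12. CAS T2 → mem=7 r[T2]=6 [OK]
Log disagrees first at step 5.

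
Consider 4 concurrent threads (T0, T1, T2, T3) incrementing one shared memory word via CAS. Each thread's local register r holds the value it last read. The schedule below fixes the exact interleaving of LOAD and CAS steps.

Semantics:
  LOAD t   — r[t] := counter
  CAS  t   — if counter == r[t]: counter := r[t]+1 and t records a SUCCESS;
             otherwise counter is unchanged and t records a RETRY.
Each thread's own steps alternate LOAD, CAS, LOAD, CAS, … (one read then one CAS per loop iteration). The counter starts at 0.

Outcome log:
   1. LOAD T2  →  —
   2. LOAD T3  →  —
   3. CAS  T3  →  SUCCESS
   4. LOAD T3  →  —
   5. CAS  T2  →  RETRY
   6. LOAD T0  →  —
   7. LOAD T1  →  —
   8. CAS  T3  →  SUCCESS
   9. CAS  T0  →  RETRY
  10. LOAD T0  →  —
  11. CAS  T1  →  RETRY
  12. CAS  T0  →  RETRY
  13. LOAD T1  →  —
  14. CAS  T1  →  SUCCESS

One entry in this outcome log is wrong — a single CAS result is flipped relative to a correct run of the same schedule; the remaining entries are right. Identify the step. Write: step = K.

Correct run:
#1 T2 reads 0
#2 T3 reads 0
#3 T3 CAS(0→1) writes; counter now 1
#4 T3 reads 1
#5 T2 CAS(0→1) fails; counter now 1
#6 T0 reads 1
#7 T1 reads 1
#8 T3 CAS(1→2) writes; counter now 2
#9 T0 CAS(1→2) fails; counter now 2
#10 T0 reads 2
#11 T1 CAS(1→2) fails; counter now 2
#12 T0 CAS(2→3) writes; counter now 3
#13 T1 reads 3
#14 T1 CAS(3→4) writes; counter now 4
Log disagrees first at step 12.

step = 12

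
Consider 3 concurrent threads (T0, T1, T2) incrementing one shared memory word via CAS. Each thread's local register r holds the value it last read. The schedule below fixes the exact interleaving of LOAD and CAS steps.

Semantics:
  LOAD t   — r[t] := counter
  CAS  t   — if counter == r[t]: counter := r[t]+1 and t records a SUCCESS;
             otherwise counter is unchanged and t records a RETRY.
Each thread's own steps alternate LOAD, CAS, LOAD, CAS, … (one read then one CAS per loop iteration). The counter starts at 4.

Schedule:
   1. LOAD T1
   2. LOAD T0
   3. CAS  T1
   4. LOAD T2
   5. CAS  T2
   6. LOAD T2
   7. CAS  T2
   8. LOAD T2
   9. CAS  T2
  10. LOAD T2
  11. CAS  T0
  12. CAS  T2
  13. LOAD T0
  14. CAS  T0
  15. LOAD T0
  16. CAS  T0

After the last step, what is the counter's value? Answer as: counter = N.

counter = 11

   1) LOAD T1:  M=4  r_T1=4
   2) LOAD T0:  M=4  r_T0=4
   3) CAS  T1:  M=5  r_T1=4 ✓
   4) LOAD T2:  M=5  r_T2=5
   5) CAS  T2:  M=6  r_T2=5 ✓
   6) LOAD T2:  M=6  r_T2=6
   7) CAS  T2:  M=7  r_T2=6 ✓
   8) LOAD T2:  M=7  r_T2=7
   9) CAS  T2:  M=8  r_T2=7 ✓
  10) LOAD T2:  M=8  r_T2=8
  11) CAS  T0:  M=8  r_T0=4 ✗
  12) CAS  T2:  M=9  r_T2=8 ✓
  13) LOAD T0:  M=9  r_T0=9
  14) CAS  T0:  M=10  r_T0=9 ✓
  15) LOAD T0:  M=10  r_T0=10
  16) CAS  T0:  M=11  r_T0=10 ✓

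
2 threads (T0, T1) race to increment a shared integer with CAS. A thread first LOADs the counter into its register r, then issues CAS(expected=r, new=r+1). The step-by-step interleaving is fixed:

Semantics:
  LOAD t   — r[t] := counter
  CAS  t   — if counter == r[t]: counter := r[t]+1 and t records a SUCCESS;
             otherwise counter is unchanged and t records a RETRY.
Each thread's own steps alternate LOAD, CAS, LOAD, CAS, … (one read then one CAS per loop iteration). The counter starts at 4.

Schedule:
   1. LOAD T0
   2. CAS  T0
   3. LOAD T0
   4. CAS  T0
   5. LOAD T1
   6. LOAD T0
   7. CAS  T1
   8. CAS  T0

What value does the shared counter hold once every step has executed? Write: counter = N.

#1 T0 reads 4
#2 T0 CAS(4→5) writes; counter now 5
#3 T0 reads 5
#4 T0 CAS(5→6) writes; counter now 6
#5 T1 reads 6
#6 T0 reads 6
#7 T1 CAS(6→7) writes; counter now 7
#8 T0 CAS(6→7) fails; counter now 7

counter = 7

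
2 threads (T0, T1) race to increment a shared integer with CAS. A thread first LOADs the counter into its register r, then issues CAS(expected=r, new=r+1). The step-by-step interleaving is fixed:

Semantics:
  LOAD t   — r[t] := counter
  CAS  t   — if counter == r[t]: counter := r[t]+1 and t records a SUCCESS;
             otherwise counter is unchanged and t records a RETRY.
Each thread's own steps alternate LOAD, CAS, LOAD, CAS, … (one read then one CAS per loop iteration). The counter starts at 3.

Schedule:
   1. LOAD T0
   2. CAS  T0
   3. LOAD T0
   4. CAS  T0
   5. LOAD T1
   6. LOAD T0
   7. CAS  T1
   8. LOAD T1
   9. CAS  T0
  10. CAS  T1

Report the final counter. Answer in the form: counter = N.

counter = 7

1. LOAD T0 → mem=3 r[T0]=3 [LOAD]
2. CAS T0 → mem=4 r[T0]=3 [OK]
3. LOAD T0 → mem=4 r[T0]=4 [LOAD]
4. CAS T0 → mem=5 r[T0]=4 [OK]
5. LOAD T1 → mem=5 r[T1]=5 [LOAD]
6. LOAD T0 → mem=5 r[T0]=5 [LOAD]
7. CAS T1 → mem=6 r[T1]=5 [OK]
8. LOAD T1 → mem=6 r[T1]=6 [LOAD]
9. CAS T0 → mem=6 r[T0]=5 [RETRY]
10. CAS T1 → mem=7 r[T1]=6 [OK]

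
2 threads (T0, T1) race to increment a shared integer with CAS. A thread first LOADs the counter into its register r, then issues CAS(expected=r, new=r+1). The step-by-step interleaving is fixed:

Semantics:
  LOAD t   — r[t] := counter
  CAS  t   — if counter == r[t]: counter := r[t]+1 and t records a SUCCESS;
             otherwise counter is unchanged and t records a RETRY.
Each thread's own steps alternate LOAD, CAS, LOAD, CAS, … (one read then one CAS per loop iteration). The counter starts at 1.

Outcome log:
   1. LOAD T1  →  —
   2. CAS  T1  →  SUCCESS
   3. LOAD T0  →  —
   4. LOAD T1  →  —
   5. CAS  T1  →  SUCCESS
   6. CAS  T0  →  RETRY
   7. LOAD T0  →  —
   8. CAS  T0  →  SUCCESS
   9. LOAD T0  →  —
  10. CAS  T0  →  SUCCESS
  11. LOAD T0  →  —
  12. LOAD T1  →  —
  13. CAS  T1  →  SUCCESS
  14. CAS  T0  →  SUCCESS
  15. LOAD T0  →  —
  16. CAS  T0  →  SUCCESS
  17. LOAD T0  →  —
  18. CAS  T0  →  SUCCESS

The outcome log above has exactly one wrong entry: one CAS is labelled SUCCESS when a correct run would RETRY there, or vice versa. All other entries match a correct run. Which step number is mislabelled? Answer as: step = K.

step = 14

Correct run:
#1 T1 reads 1
#2 T1 CAS(1→2) writes; counter now 2
#3 T0 reads 2
#4 T1 reads 2
#5 T1 CAS(2→3) writes; counter now 3
#6 T0 CAS(2→3) fails; counter now 3
#7 T0 reads 3
#8 T0 CAS(3→4) writes; counter now 4
#9 T0 reads 4
#10 T0 CAS(4→5) writes; counter now 5
#11 T0 reads 5
#12 T1 reads 5
#13 T1 CAS(5→6) writes; counter now 6
#14 T0 CAS(5→6) fails; counter now 6
#15 T0 reads 6
#16 T0 CAS(6→7) writes; counter now 7
#17 T0 reads 7
#18 T0 CAS(7→8) writes; counter now 8
Mismatch at 14.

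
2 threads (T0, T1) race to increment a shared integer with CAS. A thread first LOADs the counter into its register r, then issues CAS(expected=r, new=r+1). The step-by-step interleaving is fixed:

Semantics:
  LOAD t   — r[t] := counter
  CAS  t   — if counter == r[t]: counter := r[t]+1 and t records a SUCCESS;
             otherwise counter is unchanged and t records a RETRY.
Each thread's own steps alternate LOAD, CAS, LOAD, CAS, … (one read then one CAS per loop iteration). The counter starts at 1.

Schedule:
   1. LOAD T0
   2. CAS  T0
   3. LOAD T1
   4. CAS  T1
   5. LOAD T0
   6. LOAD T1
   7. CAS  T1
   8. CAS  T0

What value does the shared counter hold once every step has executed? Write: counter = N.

counter = 4

   1) LOAD T0:  M=1  r_T0=1
   2) CAS  T0:  M=2  r_T0=1 ✓
   3) LOAD T1:  M=2  r_T1=2
   4) CAS  T1:  M=3  r_T1=2 ✓
   5) LOAD T0:  M=3  r_T0=3
   6) LOAD T1:  M=3  r_T1=3
   7) CAS  T1:  M=4  r_T1=3 ✓
   8) CAS  T0:  M=4  r_T0=3 ✗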